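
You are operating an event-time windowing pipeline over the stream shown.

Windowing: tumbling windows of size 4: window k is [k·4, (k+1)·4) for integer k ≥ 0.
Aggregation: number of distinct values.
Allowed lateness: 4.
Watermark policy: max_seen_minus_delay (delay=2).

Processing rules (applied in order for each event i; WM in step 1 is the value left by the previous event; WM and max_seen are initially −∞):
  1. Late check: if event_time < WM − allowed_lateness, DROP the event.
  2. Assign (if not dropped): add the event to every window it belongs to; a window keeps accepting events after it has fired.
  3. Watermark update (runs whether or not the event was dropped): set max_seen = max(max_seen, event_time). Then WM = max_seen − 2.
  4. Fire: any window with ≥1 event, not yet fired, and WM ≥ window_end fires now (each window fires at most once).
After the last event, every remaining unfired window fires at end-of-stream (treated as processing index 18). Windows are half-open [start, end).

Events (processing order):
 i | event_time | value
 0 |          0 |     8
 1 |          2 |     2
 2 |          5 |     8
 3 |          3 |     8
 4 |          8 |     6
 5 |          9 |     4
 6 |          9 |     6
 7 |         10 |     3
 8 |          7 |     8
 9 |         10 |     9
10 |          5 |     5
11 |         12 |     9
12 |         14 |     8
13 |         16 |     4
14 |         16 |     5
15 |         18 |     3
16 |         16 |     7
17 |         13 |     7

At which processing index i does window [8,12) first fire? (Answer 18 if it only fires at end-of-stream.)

12

i=0 t=0 v=8: → [0,4); WM=-2
i=1 t=2 v=2: → [0,4); WM=0
i=2 t=5 v=8: → [4,8); WM=3
i=3 t=3 v=8: → [0,4); WM=3
i=4 t=8 v=6: → [8,12); WM=6; [0,4) fires=2
i=5 t=9 v=4: → [8,12); WM=7
i=6 t=9 v=6: → [8,12); WM=7
i=7 t=10 v=3: → [8,12); WM=8; [4,8) fires=1
i=8 t=7 v=8: → [4,8); WM=8
i=9 t=10 v=9: → [8,12); WM=8
i=10 t=5 v=5: → [4,8); WM=8
i=11 t=12 v=9: → [12,16); WM=10
i=12 t=14 v=8: → [12,16); WM=12; [8,12) fires=4
i=13 t=16 v=4: → [16,20); WM=14
i=14 t=16 v=5: → [16,20); WM=14
i=15 t=18 v=3: → [16,20); WM=16; [12,16) fires=2
i=16 t=16 v=7: → [16,20); WM=16
i=17 t=13 v=7: → [12,16); WM=16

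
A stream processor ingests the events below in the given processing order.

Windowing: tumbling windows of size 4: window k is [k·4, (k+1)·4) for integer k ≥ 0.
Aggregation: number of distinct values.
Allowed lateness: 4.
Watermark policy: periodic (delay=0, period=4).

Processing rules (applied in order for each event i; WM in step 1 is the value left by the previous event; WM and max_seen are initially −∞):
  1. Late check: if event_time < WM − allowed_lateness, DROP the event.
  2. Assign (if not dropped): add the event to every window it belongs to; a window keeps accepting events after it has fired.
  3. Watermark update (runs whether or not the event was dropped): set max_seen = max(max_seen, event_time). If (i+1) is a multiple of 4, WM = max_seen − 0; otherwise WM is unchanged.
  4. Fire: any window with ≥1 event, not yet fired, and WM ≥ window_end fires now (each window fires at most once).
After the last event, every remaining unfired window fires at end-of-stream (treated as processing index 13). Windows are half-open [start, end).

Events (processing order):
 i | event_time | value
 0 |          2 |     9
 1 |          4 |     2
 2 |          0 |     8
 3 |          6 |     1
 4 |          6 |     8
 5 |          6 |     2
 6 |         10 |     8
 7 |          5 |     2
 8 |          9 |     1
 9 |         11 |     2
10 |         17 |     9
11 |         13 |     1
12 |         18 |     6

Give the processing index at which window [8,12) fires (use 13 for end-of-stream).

i=0 t=2 v=9: → [0,4); WM=−∞
i=1 t=4 v=2: → [4,8); WM=−∞
i=2 t=0 v=8: → [0,4); WM=−∞
i=3 t=6 v=1: → [4,8); WM=6; [0,4) fires=2
i=4 t=6 v=8: → [4,8); WM=6
i=5 t=6 v=2: → [4,8); WM=6
i=6 t=10 v=8: → [8,12); WM=6
i=7 t=5 v=2: → [4,8); WM=10; [4,8) fires=3
i=8 t=9 v=1: → [8,12); WM=10
i=9 t=11 v=2: → [8,12); WM=10
i=10 t=17 v=9: → [16,20); WM=10
i=11 t=13 v=1: → [12,16); WM=17; [8,12) fires=3 [12,16) fires=1
i=12 t=18 v=6: → [16,20); WM=17

11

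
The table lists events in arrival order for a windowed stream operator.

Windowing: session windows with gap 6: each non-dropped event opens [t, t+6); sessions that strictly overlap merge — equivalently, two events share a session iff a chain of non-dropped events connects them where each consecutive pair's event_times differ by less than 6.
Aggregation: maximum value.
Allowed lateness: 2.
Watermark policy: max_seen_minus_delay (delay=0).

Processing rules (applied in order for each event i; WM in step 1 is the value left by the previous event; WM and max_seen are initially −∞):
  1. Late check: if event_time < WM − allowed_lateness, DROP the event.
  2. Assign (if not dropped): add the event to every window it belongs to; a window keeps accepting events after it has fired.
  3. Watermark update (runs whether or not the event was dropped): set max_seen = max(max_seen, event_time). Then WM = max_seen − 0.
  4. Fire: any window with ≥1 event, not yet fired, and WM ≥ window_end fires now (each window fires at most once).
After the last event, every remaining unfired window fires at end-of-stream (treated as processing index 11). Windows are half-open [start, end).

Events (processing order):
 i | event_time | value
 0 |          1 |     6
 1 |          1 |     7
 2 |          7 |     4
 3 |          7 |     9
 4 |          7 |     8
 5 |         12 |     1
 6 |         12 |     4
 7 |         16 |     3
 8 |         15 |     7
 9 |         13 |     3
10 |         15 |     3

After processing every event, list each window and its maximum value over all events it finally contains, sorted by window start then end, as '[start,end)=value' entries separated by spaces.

[1,7)=7 [7,22)=9

i=0 t=1 v=6: → [1,7); WM=1
i=1 t=1 v=7: → [1,7); WM=1
i=2 t=7 v=4: → [7,13); WM=7
i=3 t=7 v=9: → [7,13); WM=7
i=4 t=7 v=8: → [7,13); WM=7
i=5 t=12 v=1: → [7,18); WM=12
i=6 t=12 v=4: → [7,18); WM=12
i=7 t=16 v=3: → [7,22); WM=16
i=8 t=15 v=7: → [7,22); WM=16
i=9 t=13 v=3: DROP (t<16-2); WM=16
i=10 t=15 v=3: → [7,22); WM=16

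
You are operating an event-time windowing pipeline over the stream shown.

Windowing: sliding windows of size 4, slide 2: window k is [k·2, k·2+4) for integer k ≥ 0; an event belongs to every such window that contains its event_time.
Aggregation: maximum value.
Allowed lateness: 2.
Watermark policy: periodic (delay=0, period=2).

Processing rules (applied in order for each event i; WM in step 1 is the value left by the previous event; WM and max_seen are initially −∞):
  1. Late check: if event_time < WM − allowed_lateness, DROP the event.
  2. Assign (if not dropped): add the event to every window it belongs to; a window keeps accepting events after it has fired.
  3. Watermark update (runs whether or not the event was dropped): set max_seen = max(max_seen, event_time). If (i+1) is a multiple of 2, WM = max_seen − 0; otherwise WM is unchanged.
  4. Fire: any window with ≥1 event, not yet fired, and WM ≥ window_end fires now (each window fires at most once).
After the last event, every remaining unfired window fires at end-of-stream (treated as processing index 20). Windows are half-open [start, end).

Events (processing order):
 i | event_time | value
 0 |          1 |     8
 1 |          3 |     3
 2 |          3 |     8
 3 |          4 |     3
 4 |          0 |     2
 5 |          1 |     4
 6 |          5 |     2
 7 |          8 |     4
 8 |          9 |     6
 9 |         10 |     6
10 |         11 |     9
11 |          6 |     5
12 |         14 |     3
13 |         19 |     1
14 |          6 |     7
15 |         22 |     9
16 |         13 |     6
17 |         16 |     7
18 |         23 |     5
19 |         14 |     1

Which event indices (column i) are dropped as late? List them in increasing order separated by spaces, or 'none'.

4 5 11 14 16 17 19

i=0 t=1 v=8: → [0,4); WM=−∞
i=1 t=3 v=3: → [2,6),[0,4); WM=3
i=2 t=3 v=8: → [2,6),[0,4); WM=3
i=3 t=4 v=3: → [4,8),[2,6); WM=4; [0,4) fires=8
i=4 t=0 v=2: DROP (t<4-2); WM=4
i=5 t=1 v=4: DROP (t<4-2); WM=4
i=6 t=5 v=2: → [4,8),[2,6); WM=4
i=7 t=8 v=4: → [8,12),[6,10); WM=8; [2,6) fires=8 [4,8) fires=3
i=8 t=9 v=6: → [8,12),[6,10); WM=8
i=9 t=10 v=6: → [10,14),[8,12); WM=10; [6,10) fires=6
i=10 t=11 v=9: → [10,14),[8,12); WM=10
i=11 t=6 v=5: DROP (t<10-2); WM=11
i=12 t=14 v=3: → [14,18),[12,16); WM=11
i=13 t=19 v=1: → [18,22),[16,20); WM=19; [8,12) fires=9 [10,14) fires=9 [12,16) fires=3 [14,18) fires=3
i=14 t=6 v=7: DROP (t<19-2); WM=19
i=15 t=22 v=9: → [22,26),[20,24); WM=22; [16,20) fires=1 [18,22) fires=1
i=16 t=13 v=6: DROP (t<22-2); WM=22
i=17 t=16 v=7: DROP (t<22-2); WM=22
i=18 t=23 v=5: → [22,26),[20,24); WM=22
i=19 t=14 v=1: DROP (t<22-2); WM=23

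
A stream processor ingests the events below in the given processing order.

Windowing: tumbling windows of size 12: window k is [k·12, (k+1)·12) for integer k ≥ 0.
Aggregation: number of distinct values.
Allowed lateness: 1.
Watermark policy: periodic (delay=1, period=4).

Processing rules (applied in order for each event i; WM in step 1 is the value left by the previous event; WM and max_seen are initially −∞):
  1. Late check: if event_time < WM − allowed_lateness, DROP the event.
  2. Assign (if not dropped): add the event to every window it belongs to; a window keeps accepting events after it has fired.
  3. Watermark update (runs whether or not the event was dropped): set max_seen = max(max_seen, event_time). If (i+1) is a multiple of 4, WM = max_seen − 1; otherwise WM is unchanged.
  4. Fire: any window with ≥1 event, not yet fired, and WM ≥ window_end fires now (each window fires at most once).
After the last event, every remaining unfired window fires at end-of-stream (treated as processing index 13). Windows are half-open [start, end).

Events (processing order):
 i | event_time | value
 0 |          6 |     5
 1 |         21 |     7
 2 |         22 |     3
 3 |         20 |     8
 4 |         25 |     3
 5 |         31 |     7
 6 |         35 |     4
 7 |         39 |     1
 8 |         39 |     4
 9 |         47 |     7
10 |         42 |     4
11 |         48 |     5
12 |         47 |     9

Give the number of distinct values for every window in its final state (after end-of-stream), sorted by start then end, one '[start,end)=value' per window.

[0,12)=1 [12,24)=3 [24,36)=3 [36,48)=4 [48,60)=1

i=0 t=6 v=5: → [0,12); WM=−∞
i=1 t=21 v=7: → [12,24); WM=−∞
i=2 t=22 v=3: → [12,24); WM=−∞
i=3 t=20 v=8: → [12,24); WM=21; [0,12) fires=1
i=4 t=25 v=3: → [24,36); WM=21
i=5 t=31 v=7: → [24,36); WM=21
i=6 t=35 v=4: → [24,36); WM=21
i=7 t=39 v=1: → [36,48); WM=38; [12,24) fires=3 [24,36) fires=3
i=8 t=39 v=4: → [36,48); WM=38
i=9 t=47 v=7: → [36,48); WM=38
i=10 t=42 v=4: → [36,48); WM=38
i=11 t=48 v=5: → [48,60); WM=47
i=12 t=47 v=9: → [36,48); WM=47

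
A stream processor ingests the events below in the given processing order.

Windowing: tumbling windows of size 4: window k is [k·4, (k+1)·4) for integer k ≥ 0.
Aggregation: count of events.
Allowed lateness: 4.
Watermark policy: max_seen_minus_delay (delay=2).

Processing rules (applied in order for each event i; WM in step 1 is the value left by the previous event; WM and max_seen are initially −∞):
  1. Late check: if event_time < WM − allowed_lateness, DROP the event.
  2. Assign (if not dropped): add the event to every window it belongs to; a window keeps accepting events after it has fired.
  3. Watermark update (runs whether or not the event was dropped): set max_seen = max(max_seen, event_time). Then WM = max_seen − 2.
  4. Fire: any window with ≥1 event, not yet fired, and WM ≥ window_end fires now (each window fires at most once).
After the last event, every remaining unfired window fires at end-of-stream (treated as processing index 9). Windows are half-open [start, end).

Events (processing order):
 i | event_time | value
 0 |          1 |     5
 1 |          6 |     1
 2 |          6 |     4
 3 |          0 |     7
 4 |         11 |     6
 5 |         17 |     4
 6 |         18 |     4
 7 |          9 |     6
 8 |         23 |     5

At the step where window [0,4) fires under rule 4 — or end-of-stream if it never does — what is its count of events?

i=0 t=1 v=5: → [0,4); WM=-1
i=1 t=6 v=1: → [4,8); WM=4; [0,4) fires=1
i=2 t=6 v=4: → [4,8); WM=4
i=3 t=0 v=7: → [0,4); WM=4
i=4 t=11 v=6: → [8,12); WM=9; [4,8) fires=2
i=5 t=17 v=4: → [16,20); WM=15; [8,12) fires=1
i=6 t=18 v=4: → [16,20); WM=16
i=7 t=9 v=6: DROP (t<16-4); WM=16
i=8 t=23 v=5: → [20,24); WM=21; [16,20) fires=2

1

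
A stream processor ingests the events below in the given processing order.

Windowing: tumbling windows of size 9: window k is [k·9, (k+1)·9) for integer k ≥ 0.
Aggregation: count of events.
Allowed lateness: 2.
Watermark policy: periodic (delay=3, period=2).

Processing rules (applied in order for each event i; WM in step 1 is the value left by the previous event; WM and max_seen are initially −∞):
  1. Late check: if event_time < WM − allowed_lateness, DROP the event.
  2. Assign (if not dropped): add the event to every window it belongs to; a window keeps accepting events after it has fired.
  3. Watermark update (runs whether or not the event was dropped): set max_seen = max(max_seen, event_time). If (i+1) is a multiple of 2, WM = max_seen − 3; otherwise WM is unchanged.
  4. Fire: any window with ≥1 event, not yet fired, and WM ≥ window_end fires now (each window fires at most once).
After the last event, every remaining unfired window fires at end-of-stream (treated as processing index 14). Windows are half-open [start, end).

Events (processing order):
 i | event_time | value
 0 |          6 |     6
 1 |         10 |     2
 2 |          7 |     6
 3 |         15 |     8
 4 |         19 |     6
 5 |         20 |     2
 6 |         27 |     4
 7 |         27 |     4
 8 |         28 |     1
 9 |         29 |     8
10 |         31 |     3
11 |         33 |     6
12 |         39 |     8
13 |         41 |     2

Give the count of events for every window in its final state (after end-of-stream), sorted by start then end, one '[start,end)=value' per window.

i=0 t=6 v=6: → [0,9); WM=−∞
i=1 t=10 v=2: → [9,18); WM=7
i=2 t=7 v=6: → [0,9); WM=7
i=3 t=15 v=8: → [9,18); WM=12; [0,9) fires=2
i=4 t=19 v=6: → [18,27); WM=12
i=5 t=20 v=2: → [18,27); WM=17
i=6 t=27 v=4: → [27,36); WM=17
i=7 t=27 v=4: → [27,36); WM=24; [9,18) fires=2
i=8 t=28 v=1: → [27,36); WM=24
i=9 t=29 v=8: → [27,36); WM=26
i=10 t=31 v=3: → [27,36); WM=26
i=11 t=33 v=6: → [27,36); WM=30; [18,27) fires=2
i=12 t=39 v=8: → [36,45); WM=30
i=13 t=41 v=2: → [36,45); WM=38; [27,36) fires=6

[0,9)=2 [9,18)=2 [18,27)=2 [27,36)=6 [36,45)=2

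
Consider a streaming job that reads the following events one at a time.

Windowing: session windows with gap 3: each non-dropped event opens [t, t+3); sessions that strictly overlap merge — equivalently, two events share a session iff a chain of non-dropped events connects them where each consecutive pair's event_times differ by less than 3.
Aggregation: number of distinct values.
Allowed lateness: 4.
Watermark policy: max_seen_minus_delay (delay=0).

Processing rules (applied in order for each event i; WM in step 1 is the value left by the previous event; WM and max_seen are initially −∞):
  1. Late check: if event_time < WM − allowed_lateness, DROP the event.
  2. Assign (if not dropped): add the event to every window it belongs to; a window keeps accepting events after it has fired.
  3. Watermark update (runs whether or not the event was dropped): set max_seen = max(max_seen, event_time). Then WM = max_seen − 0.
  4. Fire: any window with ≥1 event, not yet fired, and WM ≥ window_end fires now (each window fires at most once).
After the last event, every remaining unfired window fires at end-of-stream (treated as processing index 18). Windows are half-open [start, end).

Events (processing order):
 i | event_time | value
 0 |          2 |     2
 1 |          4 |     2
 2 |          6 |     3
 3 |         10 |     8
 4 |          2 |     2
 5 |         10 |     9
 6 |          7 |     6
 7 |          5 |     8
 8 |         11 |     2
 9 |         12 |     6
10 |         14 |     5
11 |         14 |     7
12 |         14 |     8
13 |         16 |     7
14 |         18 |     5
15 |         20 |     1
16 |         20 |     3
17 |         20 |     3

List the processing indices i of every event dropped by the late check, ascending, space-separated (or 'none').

4 7

i=0 t=2 v=2: → [2,5); WM=2
i=1 t=4 v=2: → [2,7); WM=4
i=2 t=6 v=3: → [2,9); WM=6
i=3 t=10 v=8: → [10,13); WM=10
i=4 t=2 v=2: DROP (t<10-4); WM=10
i=5 t=10 v=9: → [10,13); WM=10
i=6 t=7 v=6: → [2,10); WM=10
i=7 t=5 v=8: DROP (t<10-4); WM=10
i=8 t=11 v=2: → [10,14); WM=11
i=9 t=12 v=6: → [10,15); WM=12
i=10 t=14 v=5: → [10,17); WM=14
i=11 t=14 v=7: → [10,17); WM=14
i=12 t=14 v=8: → [10,17); WM=14
i=13 t=16 v=7: → [10,19); WM=16
i=14 t=18 v=5: → [10,21); WM=18
i=15 t=20 v=1: → [10,23); WM=20
i=16 t=20 v=3: → [10,23); WM=20
i=17 t=20 v=3: → [10,23); WM=20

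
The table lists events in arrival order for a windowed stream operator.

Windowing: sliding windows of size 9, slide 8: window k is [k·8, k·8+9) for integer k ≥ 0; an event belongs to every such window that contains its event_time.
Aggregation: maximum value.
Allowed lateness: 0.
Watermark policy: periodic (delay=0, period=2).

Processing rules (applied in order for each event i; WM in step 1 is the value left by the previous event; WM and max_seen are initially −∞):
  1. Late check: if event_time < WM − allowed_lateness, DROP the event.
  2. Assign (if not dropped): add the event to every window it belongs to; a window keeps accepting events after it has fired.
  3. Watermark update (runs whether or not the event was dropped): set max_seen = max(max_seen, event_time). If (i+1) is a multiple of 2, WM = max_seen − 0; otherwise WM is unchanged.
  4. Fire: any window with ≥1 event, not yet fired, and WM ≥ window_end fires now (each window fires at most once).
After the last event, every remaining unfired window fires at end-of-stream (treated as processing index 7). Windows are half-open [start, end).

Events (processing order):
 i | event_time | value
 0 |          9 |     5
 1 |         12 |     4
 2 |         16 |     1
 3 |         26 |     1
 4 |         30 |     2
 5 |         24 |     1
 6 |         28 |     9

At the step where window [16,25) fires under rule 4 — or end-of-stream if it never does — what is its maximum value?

1

i=0 t=9 v=5: → [8,17); WM=−∞
i=1 t=12 v=4: → [8,17); WM=12
i=2 t=16 v=1: → [16,25),[8,17); WM=12
i=3 t=26 v=1: → [24,33); WM=26; [8,17) fires=5 [16,25) fires=1
i=4 t=30 v=2: → [24,33); WM=26
i=5 t=24 v=1: DROP (t<26-0); WM=30
i=6 t=28 v=9: DROP (t<30-0); WM=30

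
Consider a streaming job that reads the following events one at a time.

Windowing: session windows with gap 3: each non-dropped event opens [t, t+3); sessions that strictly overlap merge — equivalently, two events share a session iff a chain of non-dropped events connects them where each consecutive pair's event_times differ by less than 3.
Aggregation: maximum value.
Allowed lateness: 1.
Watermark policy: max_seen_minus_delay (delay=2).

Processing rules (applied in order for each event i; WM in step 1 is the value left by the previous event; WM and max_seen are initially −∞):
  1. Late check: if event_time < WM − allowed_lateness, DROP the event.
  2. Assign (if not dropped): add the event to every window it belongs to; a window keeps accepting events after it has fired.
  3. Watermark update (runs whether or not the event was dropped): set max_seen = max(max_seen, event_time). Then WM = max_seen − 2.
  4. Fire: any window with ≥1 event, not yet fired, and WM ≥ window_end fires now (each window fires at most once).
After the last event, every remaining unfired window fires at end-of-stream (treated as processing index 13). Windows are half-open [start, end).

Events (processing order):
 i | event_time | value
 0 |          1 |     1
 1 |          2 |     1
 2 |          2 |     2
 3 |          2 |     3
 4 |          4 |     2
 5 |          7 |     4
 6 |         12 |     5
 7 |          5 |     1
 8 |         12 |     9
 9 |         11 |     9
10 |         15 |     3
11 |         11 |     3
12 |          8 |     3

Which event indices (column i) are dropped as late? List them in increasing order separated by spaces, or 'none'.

7 11 12

i=0 t=1 v=1: → [1,4); WM=-1
i=1 t=2 v=1: → [1,5); WM=0
i=2 t=2 v=2: → [1,5); WM=0
i=3 t=2 v=3: → [1,5); WM=0
i=4 t=4 v=2: → [1,7); WM=2
i=5 t=7 v=4: → [7,10); WM=5
i=6 t=12 v=5: → [12,15); WM=10
i=7 t=5 v=1: DROP (t<10-1); WM=10
i=8 t=12 v=9: → [12,15); WM=10
i=9 t=11 v=9: → [11,15); WM=10
i=10 t=15 v=3: → [15,18); WM=13
i=11 t=11 v=3: DROP (t<13-1); WM=13
i=12 t=8 v=3: DROP (t<13-1); WM=13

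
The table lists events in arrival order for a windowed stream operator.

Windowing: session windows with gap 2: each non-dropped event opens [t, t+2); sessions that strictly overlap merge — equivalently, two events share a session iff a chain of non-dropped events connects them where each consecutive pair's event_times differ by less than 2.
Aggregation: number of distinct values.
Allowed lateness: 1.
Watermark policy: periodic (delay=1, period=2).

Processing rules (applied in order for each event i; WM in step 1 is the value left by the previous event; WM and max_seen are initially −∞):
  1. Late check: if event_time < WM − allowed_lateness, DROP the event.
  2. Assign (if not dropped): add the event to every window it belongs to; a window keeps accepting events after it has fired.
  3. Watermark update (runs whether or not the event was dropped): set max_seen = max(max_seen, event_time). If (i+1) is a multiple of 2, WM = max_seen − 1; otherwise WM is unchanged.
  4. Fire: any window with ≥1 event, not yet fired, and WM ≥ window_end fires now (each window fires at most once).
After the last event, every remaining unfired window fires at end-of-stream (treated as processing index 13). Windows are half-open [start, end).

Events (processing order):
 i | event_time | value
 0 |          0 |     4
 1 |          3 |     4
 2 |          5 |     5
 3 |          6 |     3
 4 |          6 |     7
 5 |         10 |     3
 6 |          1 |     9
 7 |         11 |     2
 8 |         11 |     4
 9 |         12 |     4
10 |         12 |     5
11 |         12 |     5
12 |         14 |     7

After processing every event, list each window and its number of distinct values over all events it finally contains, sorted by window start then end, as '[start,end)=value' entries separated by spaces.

[0,2)=1 [3,5)=1 [5,8)=3 [10,14)=4 [14,16)=1

i=0 t=0 v=4: → [0,2); WM=−∞
i=1 t=3 v=4: → [3,5); WM=2
i=2 t=5 v=5: → [5,7); WM=2
i=3 t=6 v=3: → [5,8); WM=5
i=4 t=6 v=7: → [5,8); WM=5
i=5 t=10 v=3: → [10,12); WM=9
i=6 t=1 v=9: DROP (t<9-1); WM=9
i=7 t=11 v=2: → [10,13); WM=10
i=8 t=11 v=4: → [10,13); WM=10
i=9 t=12 v=4: → [10,14); WM=11
i=10 t=12 v=5: → [10,14); WM=11
i=11 t=12 v=5: → [10,14); WM=11
i=12 t=14 v=7: → [14,16); WM=11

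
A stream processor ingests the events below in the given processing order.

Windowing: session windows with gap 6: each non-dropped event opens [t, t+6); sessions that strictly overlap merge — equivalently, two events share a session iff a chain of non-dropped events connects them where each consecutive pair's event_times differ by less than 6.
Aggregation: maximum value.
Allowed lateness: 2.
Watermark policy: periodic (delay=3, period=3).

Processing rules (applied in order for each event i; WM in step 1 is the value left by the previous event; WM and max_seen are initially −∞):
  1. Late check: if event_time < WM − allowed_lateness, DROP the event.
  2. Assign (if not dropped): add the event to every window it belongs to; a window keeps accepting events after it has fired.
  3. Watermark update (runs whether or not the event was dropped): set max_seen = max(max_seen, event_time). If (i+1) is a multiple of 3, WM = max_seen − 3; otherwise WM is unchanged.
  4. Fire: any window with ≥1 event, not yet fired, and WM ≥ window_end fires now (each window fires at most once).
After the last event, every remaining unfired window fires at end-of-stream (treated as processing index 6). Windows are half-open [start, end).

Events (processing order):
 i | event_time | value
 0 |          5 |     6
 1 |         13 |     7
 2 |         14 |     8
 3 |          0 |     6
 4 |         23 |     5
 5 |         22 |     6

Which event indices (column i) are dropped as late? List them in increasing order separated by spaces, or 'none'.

i=0 t=5 v=6: → [5,11); WM=−∞
i=1 t=13 v=7: → [13,19); WM=−∞
i=2 t=14 v=8: → [13,20); WM=11
i=3 t=0 v=6: DROP (t<11-2); WM=11
i=4 t=23 v=5: → [23,29); WM=11
i=5 t=22 v=6: → [22,29); WM=20

3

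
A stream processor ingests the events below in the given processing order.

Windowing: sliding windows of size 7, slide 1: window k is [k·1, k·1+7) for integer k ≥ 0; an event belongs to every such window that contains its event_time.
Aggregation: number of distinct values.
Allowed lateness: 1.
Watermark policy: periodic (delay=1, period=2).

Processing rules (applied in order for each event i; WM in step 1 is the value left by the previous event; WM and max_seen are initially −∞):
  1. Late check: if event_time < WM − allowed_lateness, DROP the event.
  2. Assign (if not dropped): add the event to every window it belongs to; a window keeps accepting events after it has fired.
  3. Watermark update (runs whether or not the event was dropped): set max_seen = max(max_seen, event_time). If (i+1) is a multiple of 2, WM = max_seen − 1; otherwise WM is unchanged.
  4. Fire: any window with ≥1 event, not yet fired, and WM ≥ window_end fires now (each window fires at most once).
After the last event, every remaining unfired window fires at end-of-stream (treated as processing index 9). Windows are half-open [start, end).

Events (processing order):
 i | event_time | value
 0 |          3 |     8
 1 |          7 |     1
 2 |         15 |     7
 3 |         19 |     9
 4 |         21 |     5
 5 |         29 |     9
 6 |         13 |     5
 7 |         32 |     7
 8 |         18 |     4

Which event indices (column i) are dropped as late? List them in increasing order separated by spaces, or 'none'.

6 8

i=0 t=3 v=8: → [3,10),[2,9),[1,8),[0,7); WM=−∞
i=1 t=7 v=1: → [7,14),[6,13),[5,12),[4,11),[3,10),[2,9),[1,8); WM=6
i=2 t=15 v=7: → [15,22),[14,21),[13,20),[12,19),[11,18),[10,17),[9,16); WM=6
i=3 t=19 v=9: → [19,26),[18,25),[17,24),[16,23),[15,22),[14,21),[13,20); WM=18; [0,7) fires=1 [1,8) fires=2 [2,9) fires=2 [3,10) fires=2 [4,11) fires=1 [5,12) fires=1 [6,13) fires=1 [7,14) fires=1 [9,16) fires=1 [10,17) fires=1 [11,18) fires=1
i=4 t=21 v=5: → [21,28),[20,27),[19,26),[18,25),[17,24),[16,23),[15,22); WM=18
i=5 t=29 v=9: → [29,36),[28,35),[27,34),[26,33),[25,32),[24,31),[23,30); WM=28; [12,19) fires=1 [13,20) fires=2 [14,21) fires=2 [15,22) fires=3 [16,23) fires=2 [17,24) fires=2 [18,25) fires=2 [19,26) fires=2 [20,27) fires=1 [21,28) fires=1
i=6 t=13 v=5: DROP (t<28-1); WM=28
i=7 t=32 v=7: → [32,39),[31,38),[30,37),[29,36),[28,35),[27,34),[26,33); WM=31; [23,30) fires=1 [24,31) fires=1
i=8 t=18 v=4: DROP (t<31-1); WM=31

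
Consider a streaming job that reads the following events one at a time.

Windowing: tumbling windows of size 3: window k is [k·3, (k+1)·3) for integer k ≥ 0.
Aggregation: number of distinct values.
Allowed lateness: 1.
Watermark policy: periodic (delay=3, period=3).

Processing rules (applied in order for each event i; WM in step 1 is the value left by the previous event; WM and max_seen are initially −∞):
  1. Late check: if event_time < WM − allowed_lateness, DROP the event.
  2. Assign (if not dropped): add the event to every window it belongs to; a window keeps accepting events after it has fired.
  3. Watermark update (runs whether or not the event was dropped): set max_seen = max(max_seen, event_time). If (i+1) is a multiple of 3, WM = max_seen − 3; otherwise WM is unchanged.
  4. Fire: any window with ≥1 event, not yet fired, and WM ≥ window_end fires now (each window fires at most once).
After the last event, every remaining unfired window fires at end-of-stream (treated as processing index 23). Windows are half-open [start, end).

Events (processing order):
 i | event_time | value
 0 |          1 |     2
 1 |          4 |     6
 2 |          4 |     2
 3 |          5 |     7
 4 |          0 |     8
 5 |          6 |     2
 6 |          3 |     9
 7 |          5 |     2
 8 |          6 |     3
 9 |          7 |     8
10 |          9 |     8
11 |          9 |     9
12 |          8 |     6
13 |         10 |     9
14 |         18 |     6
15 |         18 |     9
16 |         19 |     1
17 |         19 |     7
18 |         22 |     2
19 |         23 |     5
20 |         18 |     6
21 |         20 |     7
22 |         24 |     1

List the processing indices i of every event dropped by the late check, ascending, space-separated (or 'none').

none

i=0 t=1 v=2: → [0,3); WM=−∞
i=1 t=4 v=6: → [3,6); WM=−∞
i=2 t=4 v=2: → [3,6); WM=1
i=3 t=5 v=7: → [3,6); WM=1
i=4 t=0 v=8: → [0,3); WM=1
i=5 t=6 v=2: → [6,9); WM=3; [0,3) fires=2
i=6 t=3 v=9: → [3,6); WM=3
i=7 t=5 v=2: → [3,6); WM=3
i=8 t=6 v=3: → [6,9); WM=3
i=9 t=7 v=8: → [6,9); WM=3
i=10 t=9 v=8: → [9,12); WM=3
i=11 t=9 v=9: → [9,12); WM=6; [3,6) fires=4
i=12 t=8 v=6: → [6,9); WM=6
i=13 t=10 v=9: → [9,12); WM=6
i=14 t=18 v=6: → [18,21); WM=15; [6,9) fires=4 [9,12) fires=2
i=15 t=18 v=9: → [18,21); WM=15
i=16 t=19 v=1: → [18,21); WM=15
i=17 t=19 v=7: → [18,21); WM=16
i=18 t=22 v=2: → [21,24); WM=16
i=19 t=23 v=5: → [21,24); WM=16
i=20 t=18 v=6: → [18,21); WM=20
i=21 t=20 v=7: → [18,21); WM=20
i=22 t=24 v=1: → [24,27); WM=20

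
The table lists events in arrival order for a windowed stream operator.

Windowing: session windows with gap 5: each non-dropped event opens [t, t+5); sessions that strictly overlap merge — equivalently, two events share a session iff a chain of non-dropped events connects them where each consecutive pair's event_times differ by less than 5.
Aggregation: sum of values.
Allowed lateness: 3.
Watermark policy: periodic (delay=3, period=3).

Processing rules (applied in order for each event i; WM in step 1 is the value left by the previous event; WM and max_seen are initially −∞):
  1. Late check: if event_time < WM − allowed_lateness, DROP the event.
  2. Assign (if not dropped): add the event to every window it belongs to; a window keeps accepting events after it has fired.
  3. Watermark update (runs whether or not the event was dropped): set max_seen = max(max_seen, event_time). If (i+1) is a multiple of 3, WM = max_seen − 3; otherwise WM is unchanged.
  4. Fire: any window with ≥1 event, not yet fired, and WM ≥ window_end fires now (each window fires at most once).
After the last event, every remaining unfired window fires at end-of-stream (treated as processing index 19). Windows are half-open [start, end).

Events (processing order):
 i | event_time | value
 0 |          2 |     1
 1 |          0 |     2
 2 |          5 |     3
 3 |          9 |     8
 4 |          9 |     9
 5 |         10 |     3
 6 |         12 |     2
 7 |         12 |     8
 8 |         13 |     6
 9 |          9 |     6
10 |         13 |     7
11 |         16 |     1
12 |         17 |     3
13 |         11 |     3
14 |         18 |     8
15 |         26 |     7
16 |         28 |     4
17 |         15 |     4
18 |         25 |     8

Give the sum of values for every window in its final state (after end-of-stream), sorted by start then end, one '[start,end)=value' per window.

i=0 t=2 v=1: → [2,7); WM=−∞
i=1 t=0 v=2: → [0,7); WM=−∞
i=2 t=5 v=3: → [0,10); WM=2
i=3 t=9 v=8: → [0,14); WM=2
i=4 t=9 v=9: → [0,14); WM=2
i=5 t=10 v=3: → [0,15); WM=7
i=6 t=12 v=2: → [0,17); WM=7
i=7 t=12 v=8: → [0,17); WM=7
i=8 t=13 v=6: → [0,18); WM=10
i=9 t=9 v=6: → [0,18); WM=10
i=10 t=13 v=7: → [0,18); WM=10
i=11 t=16 v=1: → [0,21); WM=13
i=12 t=17 v=3: → [0,22); WM=13
i=13 t=11 v=3: → [0,22); WM=13
i=14 t=18 v=8: → [0,23); WM=15
i=15 t=26 v=7: → [26,31); WM=15
i=16 t=28 v=4: → [26,33); WM=15
i=17 t=15 v=4: → [0,23); WM=25
i=18 t=25 v=8: → [25,33); WM=25

[0,23)=74 [25,33)=19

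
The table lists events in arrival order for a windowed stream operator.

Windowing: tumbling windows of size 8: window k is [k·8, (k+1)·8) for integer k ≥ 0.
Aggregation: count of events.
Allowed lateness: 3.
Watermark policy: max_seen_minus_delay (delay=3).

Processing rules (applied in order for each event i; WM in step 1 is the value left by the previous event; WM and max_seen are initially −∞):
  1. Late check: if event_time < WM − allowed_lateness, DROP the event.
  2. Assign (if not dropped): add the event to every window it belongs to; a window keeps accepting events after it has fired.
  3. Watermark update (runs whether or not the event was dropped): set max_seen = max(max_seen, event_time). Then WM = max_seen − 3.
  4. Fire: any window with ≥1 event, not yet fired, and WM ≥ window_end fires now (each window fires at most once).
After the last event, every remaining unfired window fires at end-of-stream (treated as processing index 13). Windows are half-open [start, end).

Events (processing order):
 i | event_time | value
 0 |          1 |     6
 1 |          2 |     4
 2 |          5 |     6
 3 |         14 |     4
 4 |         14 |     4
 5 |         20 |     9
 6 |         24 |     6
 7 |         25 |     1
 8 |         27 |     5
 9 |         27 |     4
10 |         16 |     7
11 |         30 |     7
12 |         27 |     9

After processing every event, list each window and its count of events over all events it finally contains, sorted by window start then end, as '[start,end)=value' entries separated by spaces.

i=0 t=1 v=6: → [0,8); WM=-2
i=1 t=2 v=4: → [0,8); WM=-1
i=2 t=5 v=6: → [0,8); WM=2
i=3 t=14 v=4: → [8,16); WM=11; [0,8) fires=3
i=4 t=14 v=4: → [8,16); WM=11
i=5 t=20 v=9: → [16,24); WM=17; [8,16) fires=2
i=6 t=24 v=6: → [24,32); WM=21
i=7 t=25 v=1: → [24,32); WM=22
i=8 t=27 v=5: → [24,32); WM=24; [16,24) fires=1
i=9 t=27 v=4: → [24,32); WM=24
i=10 t=16 v=7: DROP (t<24-3); WM=24
i=11 t=30 v=7: → [24,32); WM=27
i=12 t=27 v=9: → [24,32); WM=27

[0,8)=3 [8,16)=2 [16,24)=1 [24,32)=6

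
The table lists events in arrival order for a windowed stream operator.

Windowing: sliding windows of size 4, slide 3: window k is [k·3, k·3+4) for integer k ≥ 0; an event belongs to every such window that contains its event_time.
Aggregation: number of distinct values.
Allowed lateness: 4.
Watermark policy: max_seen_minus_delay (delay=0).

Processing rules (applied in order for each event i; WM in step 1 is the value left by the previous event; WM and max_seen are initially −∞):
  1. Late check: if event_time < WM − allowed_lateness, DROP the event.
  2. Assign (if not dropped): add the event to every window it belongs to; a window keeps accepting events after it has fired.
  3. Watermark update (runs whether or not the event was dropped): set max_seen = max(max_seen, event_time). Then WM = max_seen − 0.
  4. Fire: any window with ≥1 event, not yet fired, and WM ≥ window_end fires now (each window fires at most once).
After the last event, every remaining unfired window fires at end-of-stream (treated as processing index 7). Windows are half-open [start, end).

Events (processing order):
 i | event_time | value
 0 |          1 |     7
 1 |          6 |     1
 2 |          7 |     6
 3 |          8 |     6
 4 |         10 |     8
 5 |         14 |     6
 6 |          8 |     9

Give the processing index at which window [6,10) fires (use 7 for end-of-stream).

i=0 t=1 v=7: → [0,4); WM=1
i=1 t=6 v=1: → [6,10),[3,7); WM=6; [0,4) fires=1
i=2 t=7 v=6: → [6,10); WM=7; [3,7) fires=1
i=3 t=8 v=6: → [6,10); WM=8
i=4 t=10 v=8: → [9,13); WM=10; [6,10) fires=2
i=5 t=14 v=6: → [12,16); WM=14; [9,13) fires=1
i=6 t=8 v=9: DROP (t<14-4); WM=14

4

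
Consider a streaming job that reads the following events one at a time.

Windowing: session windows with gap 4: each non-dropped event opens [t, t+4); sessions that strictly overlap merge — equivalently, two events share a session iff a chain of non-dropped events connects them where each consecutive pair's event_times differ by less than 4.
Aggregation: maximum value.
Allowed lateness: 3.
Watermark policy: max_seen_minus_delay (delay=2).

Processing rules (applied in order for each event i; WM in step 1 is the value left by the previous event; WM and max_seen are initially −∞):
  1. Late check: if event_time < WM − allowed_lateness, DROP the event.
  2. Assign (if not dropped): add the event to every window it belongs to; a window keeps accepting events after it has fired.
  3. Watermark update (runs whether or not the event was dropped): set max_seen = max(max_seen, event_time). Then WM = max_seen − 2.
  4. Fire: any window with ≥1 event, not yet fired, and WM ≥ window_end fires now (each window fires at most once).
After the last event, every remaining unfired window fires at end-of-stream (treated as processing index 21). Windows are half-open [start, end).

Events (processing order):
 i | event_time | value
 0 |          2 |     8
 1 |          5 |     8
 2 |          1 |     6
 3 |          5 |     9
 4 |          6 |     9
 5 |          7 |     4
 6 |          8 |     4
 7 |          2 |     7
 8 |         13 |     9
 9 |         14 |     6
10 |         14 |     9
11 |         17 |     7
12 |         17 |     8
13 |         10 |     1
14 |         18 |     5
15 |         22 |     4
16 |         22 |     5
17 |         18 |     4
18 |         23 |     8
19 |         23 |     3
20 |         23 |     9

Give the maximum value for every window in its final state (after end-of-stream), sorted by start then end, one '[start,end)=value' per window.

[1,12)=9 [13,22)=9 [22,27)=9

i=0 t=2 v=8: → [2,6); WM=0
i=1 t=5 v=8: → [2,9); WM=3
i=2 t=1 v=6: → [1,9); WM=3
i=3 t=5 v=9: → [1,9); WM=3
i=4 t=6 v=9: → [1,10); WM=4
i=5 t=7 v=4: → [1,11); WM=5
i=6 t=8 v=4: → [1,12); WM=6
i=7 t=2 v=7: DROP (t<6-3); WM=6
i=8 t=13 v=9: → [13,17); WM=11
i=9 t=14 v=6: → [13,18); WM=12
i=10 t=14 v=9: → [13,18); WM=12
i=11 t=17 v=7: → [13,21); WM=15
i=12 t=17 v=8: → [13,21); WM=15
i=13 t=10 v=1: DROP (t<15-3); WM=15
i=14 t=18 v=5: → [13,22); WM=16
i=15 t=22 v=4: → [22,26); WM=20
i=16 t=22 v=5: → [22,26); WM=20
i=17 t=18 v=4: → [13,22); WM=20
i=18 t=23 v=8: → [22,27); WM=21
i=19 t=23 v=3: → [22,27); WM=21
i=20 t=23 v=9: → [22,27); WM=21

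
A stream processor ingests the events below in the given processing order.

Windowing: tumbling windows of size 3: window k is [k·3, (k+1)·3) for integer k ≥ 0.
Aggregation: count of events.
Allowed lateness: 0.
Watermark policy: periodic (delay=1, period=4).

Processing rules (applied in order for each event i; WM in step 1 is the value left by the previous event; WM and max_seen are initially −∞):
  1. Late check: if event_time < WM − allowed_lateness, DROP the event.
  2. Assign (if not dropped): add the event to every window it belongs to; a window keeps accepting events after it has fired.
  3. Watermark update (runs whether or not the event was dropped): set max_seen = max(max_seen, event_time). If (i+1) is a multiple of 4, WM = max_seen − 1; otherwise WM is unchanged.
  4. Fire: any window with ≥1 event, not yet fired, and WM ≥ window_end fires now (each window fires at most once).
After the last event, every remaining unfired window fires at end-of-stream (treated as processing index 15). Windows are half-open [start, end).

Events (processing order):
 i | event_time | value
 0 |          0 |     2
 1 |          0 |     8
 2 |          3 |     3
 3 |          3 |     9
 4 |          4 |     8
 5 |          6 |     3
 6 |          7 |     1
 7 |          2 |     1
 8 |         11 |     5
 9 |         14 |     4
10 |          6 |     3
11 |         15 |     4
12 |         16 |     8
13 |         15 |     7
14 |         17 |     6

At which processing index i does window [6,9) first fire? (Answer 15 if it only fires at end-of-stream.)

i=0 t=0 v=2: → [0,3); WM=−∞
i=1 t=0 v=8: → [0,3); WM=−∞
i=2 t=3 v=3: → [3,6); WM=−∞
i=3 t=3 v=9: → [3,6); WM=2
i=4 t=4 v=8: → [3,6); WM=2
i=5 t=6 v=3: → [6,9); WM=2
i=6 t=7 v=1: → [6,9); WM=2
i=7 t=2 v=1: → [0,3); WM=6; [0,3) fires=3 [3,6) fires=3
i=8 t=11 v=5: → [9,12); WM=6
i=9 t=14 v=4: → [12,15); WM=6
i=10 t=6 v=3: → [6,9); WM=6
i=11 t=15 v=4: → [15,18); WM=14; [6,9) fires=3 [9,12) fires=1
i=12 t=16 v=8: → [15,18); WM=14
i=13 t=15 v=7: → [15,18); WM=14
i=14 t=17 v=6: → [15,18); WM=14

11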